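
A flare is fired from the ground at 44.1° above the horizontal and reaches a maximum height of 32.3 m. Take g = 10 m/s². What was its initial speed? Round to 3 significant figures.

36.5 m/s

At maximum height v_y = 0, so (v₀ sin θ)² = 2 g H.
v₀ sin 44.1° = √(2 × 10 × 32.3) = 25.42 m/s.
v₀ = 25.42 / sin 44.1° = 25.42 / 0.6959 = 36.5 m/s.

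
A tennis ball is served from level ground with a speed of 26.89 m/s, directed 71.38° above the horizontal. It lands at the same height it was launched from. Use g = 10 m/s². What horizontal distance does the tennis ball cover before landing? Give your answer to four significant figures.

43.76 m

Components: v_x = 26.89 cos 71.38° = 8.5857 m/s, v_y = 26.89 sin 71.38° = 25.482 m/s.
Time of flight (same landing height): t = 2 v_y / g = 2 × 25.482 / 10 = 5.0964 s.
Range: R = v_x · t = 8.5857 × 5.0964 = 43.76 m.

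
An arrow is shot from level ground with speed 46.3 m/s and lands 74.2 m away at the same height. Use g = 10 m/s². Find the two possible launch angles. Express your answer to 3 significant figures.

10.1° and 79.9°

Level-ground range: R = v₀² sin(2θ)/g ⇒ sin 2θ = R g / v₀² = 74.2×10/46.3² = 0.3461.
2θ = arcsin(0.3461) = 20.25° or 180° − 20.25° = 159.75°.
So θ = 10.1° or θ = 79.9°.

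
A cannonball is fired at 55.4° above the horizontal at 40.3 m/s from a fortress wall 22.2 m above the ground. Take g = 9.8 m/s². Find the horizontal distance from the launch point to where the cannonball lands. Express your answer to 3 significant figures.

169 m

Components: v_x = 40.3 cos 55.4° = 22.88 m/s, v_y = 40.3 sin 55.4° = 33.17 m/s.
Vertical: 0 = 22.2 + 33.17 t − ½(9.8) t² ⇒ 4.900 t² − 33.17 t − 22.2 = 0.
t = [33.17 + √(1100 + 435.1)] / 9.800 = 7.383 s.
Horizontal: R = v_x · t = 22.88 × 7.383 = 169 m.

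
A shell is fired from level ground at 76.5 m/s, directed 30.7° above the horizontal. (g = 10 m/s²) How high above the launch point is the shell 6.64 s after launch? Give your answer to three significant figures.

v_y0 = 76.5 sin 30.7° = 39.06 m/s.
y(t) = v_y0 t − ½ g t² = 39.06×6.64 − 5.000×6.64² = 38.9 m.

38.9 m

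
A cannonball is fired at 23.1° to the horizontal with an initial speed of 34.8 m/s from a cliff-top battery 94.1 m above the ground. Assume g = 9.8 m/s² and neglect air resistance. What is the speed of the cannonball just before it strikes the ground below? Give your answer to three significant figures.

55.3 m/s

v_x = 34.8 cos 23.1° = 32.01 m/s is unchanged throughout.
For the vertical component, v_y² = v_y0² + 2 g h = (13.65)² + 2×9.8×94.1 = 2031, so |v_y| = 45.07 m/s.
Impact speed = √(v_x² + v_y²) = √(1025 + 2031) = 55.3 m/s.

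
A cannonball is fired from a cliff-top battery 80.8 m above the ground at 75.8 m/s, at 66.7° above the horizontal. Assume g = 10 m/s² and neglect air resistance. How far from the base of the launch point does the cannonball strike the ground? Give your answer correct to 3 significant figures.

Components: v_x = 75.8 cos 66.7° = 29.98 m/s, v_y = 75.8 sin 66.7° = 69.62 m/s.
Vertical: 0 = 80.8 + 69.62 t − ½(10) t² ⇒ 5.000 t² − 69.62 t − 80.8 = 0.
t = [69.62 + √(4847 + 1616)] / 10.00 = 15.00 s.
Horizontal: R = v_x · t = 29.98 × 15.00 = 450 m.

450 m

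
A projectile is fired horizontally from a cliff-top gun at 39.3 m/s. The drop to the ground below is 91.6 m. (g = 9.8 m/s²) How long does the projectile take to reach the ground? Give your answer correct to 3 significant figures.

4.32 s

The horizontal speed doesn't affect the fall. With v_y0 = 0, h = ½ g t².
t = √(2 × 91.6 / 9.8) = √18.69 = 4.32 s.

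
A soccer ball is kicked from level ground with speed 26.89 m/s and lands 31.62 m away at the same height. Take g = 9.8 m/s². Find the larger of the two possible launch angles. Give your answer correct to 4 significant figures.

Level-ground range: R = v₀² sin(2θ)/g ⇒ sin 2θ = R g / v₀² = 31.62×9.8/26.89² = 0.4286.
2θ = arcsin(0.4286) = 25.379° or 180° − 25.379° = 154.621°.
So θ = 12.69° or θ = 77.31°.

77.31°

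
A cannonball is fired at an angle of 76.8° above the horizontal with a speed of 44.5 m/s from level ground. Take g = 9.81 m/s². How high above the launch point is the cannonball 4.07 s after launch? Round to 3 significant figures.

v_y0 = 44.5 sin 76.8° = 43.32 m/s.
y(t) = v_y0 t − ½ g t² = 43.32×4.07 − 4.905×4.07² = 95.1 m.

95.1 m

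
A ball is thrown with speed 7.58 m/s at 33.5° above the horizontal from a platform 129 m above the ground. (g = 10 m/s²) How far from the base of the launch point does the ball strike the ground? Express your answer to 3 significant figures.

Components: v_x = 7.58 cos 33.5° = 6.321 m/s, v_y = 7.58 sin 33.5° = 4.184 m/s.
Vertical: 0 = 129 + 4.184 t − ½(10) t² ⇒ 5.000 t² − 4.184 t − 129 = 0.
t = [4.184 + √(17.51 + 2580)] / 10.00 = 5.515 s.
Horizontal: R = v_x · t = 6.321 × 5.515 = 34.9 m.

34.9 m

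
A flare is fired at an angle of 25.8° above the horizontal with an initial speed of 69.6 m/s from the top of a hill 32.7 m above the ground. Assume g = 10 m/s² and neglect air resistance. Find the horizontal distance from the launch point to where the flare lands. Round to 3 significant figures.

438 m

Components: v_x = 69.6 cos 25.8° = 62.66 m/s, v_y = 69.6 sin 25.8° = 30.29 m/s.
Vertical: 0 = 32.7 + 30.29 t − ½(10) t² ⇒ 5.000 t² − 30.29 t − 32.7 = 0.
t = [30.29 + √(917.5 + 654.0)] / 10.00 = 6.993 s.
Horizontal: R = v_x · t = 62.66 × 6.993 = 438 m.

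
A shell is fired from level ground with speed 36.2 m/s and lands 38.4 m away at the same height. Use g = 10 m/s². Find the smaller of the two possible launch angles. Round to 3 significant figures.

8.52°

Level-ground range: R = v₀² sin(2θ)/g ⇒ sin 2θ = R g / v₀² = 38.4×10/36.2² = 0.2930.
2θ = arcsin(0.2930) = 17.04° or 180° − 17.04° = 162.96°.
So θ = 8.52° or θ = 81.5°.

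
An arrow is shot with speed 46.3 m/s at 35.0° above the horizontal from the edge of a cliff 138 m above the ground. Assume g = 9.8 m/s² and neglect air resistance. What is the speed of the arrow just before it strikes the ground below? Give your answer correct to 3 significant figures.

69.6 m/s

v_x = 46.3 cos 35.0° = 37.93 m/s is unchanged throughout.
For the vertical component, v_y² = v_y0² + 2 g h = (26.56)² + 2×9.8×138 = 3410, so |v_y| = 58.40 m/s.
Impact speed = √(v_x² + v_y²) = √(1439 + 3410) = 69.6 m/s.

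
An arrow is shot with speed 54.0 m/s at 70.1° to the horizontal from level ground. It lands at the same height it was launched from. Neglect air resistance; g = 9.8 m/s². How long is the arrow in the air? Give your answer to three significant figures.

10.4 s

Vertical component: v_y = 54.0 sin 70.1° = 50.78 m/s.
For a projectile landing at launch height, time of flight is t = 2 v_y / g = 2 × 50.78 / 9.8 = 10.4 s.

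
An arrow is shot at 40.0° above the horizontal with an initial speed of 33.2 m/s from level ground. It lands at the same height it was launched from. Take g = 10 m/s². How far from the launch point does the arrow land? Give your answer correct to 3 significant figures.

109 m

For level ground, R = v₀² sin(2θ) / g.
sin(2 × 40.0°) = sin 80.00° = 0.9848.
R = (33.2)² × 0.9848 / 10 = 109 m.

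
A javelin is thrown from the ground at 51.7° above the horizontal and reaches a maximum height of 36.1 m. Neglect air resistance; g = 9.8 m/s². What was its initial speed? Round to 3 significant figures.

At maximum height v_y = 0, so (v₀ sin θ)² = 2 g H.
v₀ sin 51.7° = √(2 × 9.8 × 36.1) = 26.60 m/s.
v₀ = 26.60 / sin 51.7° = 26.60 / 0.7848 = 33.9 m/s.

33.9 m/s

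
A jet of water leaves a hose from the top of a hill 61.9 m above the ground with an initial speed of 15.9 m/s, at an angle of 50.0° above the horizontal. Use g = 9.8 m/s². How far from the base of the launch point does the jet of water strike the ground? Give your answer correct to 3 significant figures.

51.2 m

Components: v_x = 15.9 cos 50.0° = 10.22 m/s, v_y = 15.9 sin 50.0° = 12.18 m/s.
Vertical: 0 = 61.9 + 12.18 t − ½(9.8) t² ⇒ 4.900 t² − 12.18 t − 61.9 = 0.
t = [12.18 + √(148.4 + 1213)] / 9.800 = 5.008 s.
Horizontal: R = v_x · t = 10.22 × 5.008 = 51.2 m.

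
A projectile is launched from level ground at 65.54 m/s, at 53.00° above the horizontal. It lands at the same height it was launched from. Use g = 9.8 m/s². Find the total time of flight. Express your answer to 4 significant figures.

10.68 s

Vertical component: v_y = 65.54 sin 53.00° = 52.343 m/s.
For a projectile landing at launch height, time of flight is t = 2 v_y / g = 2 × 52.343 / 9.8 = 10.68 s.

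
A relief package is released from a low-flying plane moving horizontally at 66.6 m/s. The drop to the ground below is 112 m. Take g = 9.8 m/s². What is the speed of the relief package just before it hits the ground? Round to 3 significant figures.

Fall time: t = √(2 × 112 / 9.8) = 4.781 s.
At impact: v_x = 66.6 m/s (unchanged), v_y = g t = 9.8 × 4.781 = 46.85 m/s.
Speed = √(v_x² + v_y²) = √(4436 + 2195) = 81.4 m/s.

81.4 m/s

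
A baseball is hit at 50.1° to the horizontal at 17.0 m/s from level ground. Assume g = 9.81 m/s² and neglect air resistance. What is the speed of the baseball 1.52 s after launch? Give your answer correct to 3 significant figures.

11.1 m/s

v_x = 17.0 cos 50.1° = 10.90 m/s (constant).
v_y(t) = 17.0 sin 50.1° − g t = 13.04 − 9.81 × 1.52 = -1.871 m/s.
Speed = √(v_x² + v_y²) = √(118.8 + 3.501) = 11.1 m/s.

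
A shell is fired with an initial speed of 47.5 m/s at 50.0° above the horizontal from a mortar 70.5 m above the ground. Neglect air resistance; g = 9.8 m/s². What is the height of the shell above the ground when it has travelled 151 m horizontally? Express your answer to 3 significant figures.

v_x = 47.5 cos 50.0° = 30.53 m/s, v_y0 = 47.5 sin 50.0° = 36.39 m/s.
Time to reach x = 151 m: t = x / v_x = 151 / 30.53 = 4.946 s.
y = 70.5 + v_y0 t − ½ g t² = 70.5 + 36.39×4.946 − 4.900×4.946² = 131 m.

131 m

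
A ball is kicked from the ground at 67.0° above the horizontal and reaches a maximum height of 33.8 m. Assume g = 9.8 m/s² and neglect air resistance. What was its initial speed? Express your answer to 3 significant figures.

At maximum height v_y = 0, so (v₀ sin θ)² = 2 g H.
v₀ sin 67.0° = √(2 × 9.8 × 33.8) = 25.74 m/s.
v₀ = 25.74 / sin 67.0° = 25.74 / 0.9205 = 28.0 m/s.

28.0 m/s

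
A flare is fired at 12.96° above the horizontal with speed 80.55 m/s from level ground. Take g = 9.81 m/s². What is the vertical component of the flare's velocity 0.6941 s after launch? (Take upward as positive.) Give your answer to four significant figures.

Initial vertical component: v_y0 = 80.55 sin 12.96° = 18.065 m/s.
v_y(t) = v_y0 − g t = 18.065 − 9.81 × 0.6941 = 11.26 m/s.

11.26 m/s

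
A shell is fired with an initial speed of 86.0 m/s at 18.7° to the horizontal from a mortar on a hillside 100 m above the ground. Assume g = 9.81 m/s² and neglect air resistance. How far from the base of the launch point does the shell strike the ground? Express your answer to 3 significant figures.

Components: v_x = 86.0 cos 18.7° = 81.46 m/s, v_y = 86.0 sin 18.7° = 27.57 m/s.
Vertical: 0 = 100 + 27.57 t − ½(9.81) t² ⇒ 4.905 t² − 27.57 t − 100 = 0.
t = [27.57 + √(760.1 + 1962)] / 9.810 = 8.129 s.
Horizontal: R = v_x · t = 81.46 × 8.129 = 662 m.

662 m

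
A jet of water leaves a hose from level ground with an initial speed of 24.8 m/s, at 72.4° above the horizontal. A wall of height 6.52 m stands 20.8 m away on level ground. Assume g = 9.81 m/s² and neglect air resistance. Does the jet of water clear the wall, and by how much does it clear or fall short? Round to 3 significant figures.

v_x = 24.8 cos 72.4° = 7.499 m/s; v_y0 = 24.8 sin 72.4° = 23.64 m/s.
Time to reach the wall: t = 20.8 / 7.499 = 2.774 s.
Height at that point: y = 23.64×2.774 − 4.905×2.774² = 27.83 m.
That is 27.83 − 6.52 = 21.3 m above the top of the wall, so the jet of water clears it.

Yes — it clears the wall by 21.3 m.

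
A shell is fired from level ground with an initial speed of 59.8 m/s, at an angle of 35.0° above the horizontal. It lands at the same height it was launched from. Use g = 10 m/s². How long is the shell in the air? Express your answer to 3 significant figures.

6.86 s

Vertical component: v_y = 59.8 sin 35.0° = 34.30 m/s.
For a projectile landing at launch height, time of flight is t = 2 v_y / g = 2 × 34.30 / 10 = 6.86 s.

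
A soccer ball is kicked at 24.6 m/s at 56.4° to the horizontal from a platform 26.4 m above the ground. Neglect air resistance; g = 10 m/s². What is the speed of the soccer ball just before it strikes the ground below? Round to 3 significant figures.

33.7 m/s

v_x = 24.6 cos 56.4° = 13.61 m/s is unchanged throughout.
For the vertical component, v_y² = v_y0² + 2 g h = (20.49)² + 2×10×26.4 = 947.8, so |v_y| = 30.79 m/s.
Impact speed = √(v_x² + v_y²) = √(185.2 + 947.8) = 33.7 m/s.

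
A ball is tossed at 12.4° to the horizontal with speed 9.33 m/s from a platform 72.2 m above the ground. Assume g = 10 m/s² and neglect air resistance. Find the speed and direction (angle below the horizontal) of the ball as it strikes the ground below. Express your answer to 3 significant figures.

v_x = 9.33 cos 12.4° = 9.112 m/s (constant).
|v_y| at impact = √((2.003)² + 2×10×72.2) = 38.05 m/s.
Speed = √(9.112² + 38.05²) = 39.1 m/s; angle = arctan(38.05/9.112) = 76.5° below horizontal.

39.1 m/s at 76.5° below the horizontal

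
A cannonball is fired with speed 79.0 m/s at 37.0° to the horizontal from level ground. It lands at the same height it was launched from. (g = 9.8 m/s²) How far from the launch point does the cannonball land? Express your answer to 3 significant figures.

612 m

For level ground, R = v₀² sin(2θ) / g.
sin(2 × 37.0°) = sin 74.00° = 0.9613.
R = (79.0)² × 0.9613 / 9.8 = 612 m.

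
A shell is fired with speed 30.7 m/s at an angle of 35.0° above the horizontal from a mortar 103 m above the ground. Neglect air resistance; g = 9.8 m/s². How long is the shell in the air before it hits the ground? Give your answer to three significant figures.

6.72 s

Vertical component: v_y = 30.7 sin 35.0° = 17.61 m/s.
Taking up as positive with launch at y = 103 m, landing at y = 0: 0 = 103 + 17.61 t − ½(9.8) t².
Solving 4.900 t² − 17.61 t − 103 = 0 gives t = [17.61 + √(17.61² + 4·4.900·103)] / 9.800 = 6.72 s.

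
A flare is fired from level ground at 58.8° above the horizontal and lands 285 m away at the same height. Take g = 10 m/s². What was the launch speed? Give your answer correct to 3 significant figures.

56.7 m/s

On level ground, R = v₀² sin(2θ) / g, so v₀ = √(R g / sin 2θ).
sin(2 × 58.8°) = 0.8862.
v₀ = √(285 × 10 / 0.8862) = √3216 = 56.7 m/s.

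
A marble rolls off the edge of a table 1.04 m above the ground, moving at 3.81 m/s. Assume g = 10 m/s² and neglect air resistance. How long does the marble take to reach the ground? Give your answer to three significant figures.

0.456 s

The horizontal speed doesn't affect the fall. With v_y0 = 0, h = ½ g t².
t = √(2 × 1.04 / 10) = √0.2080 = 0.456 s.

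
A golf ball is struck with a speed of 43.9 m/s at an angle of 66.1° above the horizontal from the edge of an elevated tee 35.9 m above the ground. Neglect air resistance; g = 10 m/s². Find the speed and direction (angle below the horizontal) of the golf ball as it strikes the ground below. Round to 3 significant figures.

51.4 m/s at 69.8° below the horizontal

v_x = 43.9 cos 66.1° = 17.79 m/s (constant).
|v_y| at impact = √((40.14)² + 2×10×35.9) = 48.26 m/s.
Speed = √(17.79² + 48.26²) = 51.4 m/s; angle = arctan(48.26/17.79) = 69.8° below horizontal.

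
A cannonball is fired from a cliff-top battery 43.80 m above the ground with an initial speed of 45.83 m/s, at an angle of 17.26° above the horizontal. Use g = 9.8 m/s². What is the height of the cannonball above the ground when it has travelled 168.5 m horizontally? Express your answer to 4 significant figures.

23.52 m

v_x = 45.83 cos 17.26° = 43.766 m/s, v_y0 = 45.83 sin 17.26° = 13.598 m/s.
Time to reach x = 168.5 m: t = x / v_x = 168.5 / 43.766 = 3.8500 s.
y = 43.80 + v_y0 t − ½ g t² = 43.80 + 13.598×3.8500 − 4.900×3.8500² = 23.52 m.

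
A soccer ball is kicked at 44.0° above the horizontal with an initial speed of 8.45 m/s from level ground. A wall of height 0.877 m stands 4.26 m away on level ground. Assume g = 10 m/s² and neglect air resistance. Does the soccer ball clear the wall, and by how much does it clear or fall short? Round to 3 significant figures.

v_x = 8.45 cos 44.0° = 6.078 m/s; v_y0 = 8.45 sin 44.0° = 5.870 m/s.
Time to reach the wall: t = 4.26 / 6.078 = 0.7009 s.
Height at that point: y = 5.870×0.7009 − 5.000×0.7009² = 1.658 m.
That is 1.658 − 0.877 = 0.781 m above the top of the wall, so the soccer ball clears it.

Yes — it clears the wall by 0.781 m.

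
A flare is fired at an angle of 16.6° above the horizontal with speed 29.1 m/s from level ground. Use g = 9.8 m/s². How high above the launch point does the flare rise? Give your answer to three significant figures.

Vertical component of launch velocity: v_y = 29.1 sin 16.6° = 8.314 m/s.
At the highest point the vertical velocity is zero, so v_y² = 2 g h_max.
h_max = (8.314)² / (2 × 9.8) = 69.12 / 19.60 = 3.53 m.

3.53 m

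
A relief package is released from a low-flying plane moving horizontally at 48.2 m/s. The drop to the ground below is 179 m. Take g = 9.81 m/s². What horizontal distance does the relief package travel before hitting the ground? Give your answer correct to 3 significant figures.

Initial vertical velocity is zero, so the fall time comes from h = ½ g t²: t = √(2 × 179 / 9.81) = 6.041 s.
Horizontal motion is uniform at 48.2 m/s, so x = 48.2 × 6.041 = 291 m.

291 m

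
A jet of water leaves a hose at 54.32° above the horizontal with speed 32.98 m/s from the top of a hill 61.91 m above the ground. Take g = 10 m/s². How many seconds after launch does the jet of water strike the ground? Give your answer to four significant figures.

Vertical component: v_y = 32.98 sin 54.32° = 26.789 m/s.
Taking up as positive with launch at y = 61.91 m, landing at y = 0: 0 = 61.91 + 26.789 t − ½(10) t².
Solving 5.000 t² − 26.789 t − 61.91 = 0 gives t = [26.789 + √(26.789² + 4·5.000·61.91)] / 10.00 = 7.101 s.

7.101 s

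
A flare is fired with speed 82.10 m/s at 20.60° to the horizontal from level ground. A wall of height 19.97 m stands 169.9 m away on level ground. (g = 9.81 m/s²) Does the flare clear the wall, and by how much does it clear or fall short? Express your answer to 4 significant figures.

v_x = 82.10 cos 20.60° = 76.850 m/s; v_y0 = 82.10 sin 20.60° = 28.886 m/s.
Time to reach the wall: t = 169.9 / 76.850 = 2.2108 s.
Height at that point: y = 28.886×2.2108 − 4.905×2.2108² = 39.887 m.
That is 39.887 − 19.97 = 19.92 m above the top of the wall, so the flare clears it.

Yes — it clears the wall by 19.92 m.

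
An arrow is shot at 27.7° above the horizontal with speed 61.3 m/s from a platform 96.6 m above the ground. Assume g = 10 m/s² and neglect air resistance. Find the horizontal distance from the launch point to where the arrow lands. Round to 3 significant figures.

439 m

Components: v_x = 61.3 cos 27.7° = 54.27 m/s, v_y = 61.3 sin 27.7° = 28.49 m/s.
Vertical: 0 = 96.6 + 28.49 t − ½(10) t² ⇒ 5.000 t² − 28.49 t − 96.6 = 0.
t = [28.49 + √(811.7 + 1932)] / 10.00 = 8.087 s.
Horizontal: R = v_x · t = 54.27 × 8.087 = 439 m.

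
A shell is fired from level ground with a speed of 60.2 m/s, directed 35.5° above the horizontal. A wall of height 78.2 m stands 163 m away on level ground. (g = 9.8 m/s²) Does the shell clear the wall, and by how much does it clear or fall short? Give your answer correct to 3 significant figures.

v_x = 60.2 cos 35.5° = 49.01 m/s; v_y0 = 60.2 sin 35.5° = 34.96 m/s.
Time to reach the wall: t = 163 / 49.01 = 3.326 s.
Height at that point: y = 34.96×3.326 − 4.900×3.326² = 62.07 m.
That is 78.2 − 62.07 = 16.1 m below the top of the wall, so the shell does not clear it.

No — it falls 16.1 m short of clearing the wall.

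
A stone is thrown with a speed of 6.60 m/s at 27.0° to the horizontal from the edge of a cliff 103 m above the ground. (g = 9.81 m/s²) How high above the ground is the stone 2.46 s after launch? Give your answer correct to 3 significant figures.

v_y0 = 6.60 sin 27.0° = 2.996 m/s.
y(t) = 103 + v_y0 t − ½ g t² = 103 + 2.996×2.46 − ½×9.81×2.46² = 80.7 m.

80.7 m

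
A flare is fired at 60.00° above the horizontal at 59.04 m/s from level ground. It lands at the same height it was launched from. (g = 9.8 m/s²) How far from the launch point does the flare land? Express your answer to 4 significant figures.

Components: v_x = 59.04 cos 60.00° = 29.520 m/s, v_y = 59.04 sin 60.00° = 51.130 m/s.
Time of flight (same landing height): t = 2 v_y / g = 2 × 51.130 / 9.8 = 10.435 s.
Range: R = v_x · t = 29.520 × 10.435 = 308.0 m.

308.0 m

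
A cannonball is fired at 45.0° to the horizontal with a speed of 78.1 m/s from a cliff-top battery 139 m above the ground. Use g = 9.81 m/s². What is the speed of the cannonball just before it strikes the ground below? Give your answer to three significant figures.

94.0 m/s

v_x = 78.1 cos 45.0° = 55.23 m/s is unchanged throughout.
For the vertical component, v_y² = v_y0² + 2 g h = (55.23)² + 2×9.81×139 = 5778, so |v_y| = 76.01 m/s.
Impact speed = √(v_x² + v_y²) = √(3050 + 5778) = 94.0 m/s.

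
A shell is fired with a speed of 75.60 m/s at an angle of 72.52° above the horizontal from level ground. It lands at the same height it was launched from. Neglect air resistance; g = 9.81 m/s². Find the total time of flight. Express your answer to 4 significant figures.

Vertical component: v_y = 75.60 sin 72.52° = 72.109 m/s.
For a projectile landing at launch height, time of flight is t = 2 v_y / g = 2 × 72.109 / 9.81 = 14.70 s.

14.70 s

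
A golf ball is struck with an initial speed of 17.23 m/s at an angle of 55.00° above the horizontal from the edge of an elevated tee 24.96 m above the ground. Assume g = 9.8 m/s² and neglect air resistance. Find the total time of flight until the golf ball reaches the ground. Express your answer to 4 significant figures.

Vertical component: v_y = 17.23 sin 55.00° = 14.114 m/s.
Taking up as positive with launch at y = 24.96 m, landing at y = 0: 0 = 24.96 + 14.114 t − ½(9.8) t².
Solving 4.900 t² − 14.114 t − 24.96 = 0 gives t = [14.114 + √(14.114² + 4·4.900·24.96)] / 9.800 = 4.118 s.

4.118 s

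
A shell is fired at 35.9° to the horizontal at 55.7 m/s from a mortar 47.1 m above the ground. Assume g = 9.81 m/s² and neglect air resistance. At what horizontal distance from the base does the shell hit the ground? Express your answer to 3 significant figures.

Components: v_x = 55.7 cos 35.9° = 45.12 m/s, v_y = 55.7 sin 35.9° = 32.66 m/s.
Vertical: 0 = 47.1 + 32.66 t − ½(9.81) t² ⇒ 4.905 t² − 32.66 t − 47.1 = 0.
t = [32.66 + √(1067 + 924.1)] / 9.810 = 7.878 s.
Horizontal: R = v_x · t = 45.12 × 7.878 = 355 m.

355 m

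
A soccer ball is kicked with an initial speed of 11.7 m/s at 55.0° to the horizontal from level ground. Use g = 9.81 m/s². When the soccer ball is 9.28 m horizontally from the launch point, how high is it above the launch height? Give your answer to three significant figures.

v_x = 11.7 cos 55.0° = 6.711 m/s, v_y0 = 11.7 sin 55.0° = 9.584 m/s.
Time to reach x = 9.28 m: t = x / v_x = 9.28 / 6.711 = 1.383 s.
y = v_y0 t − ½ g t² = 9.584×1.383 − 4.905×1.383² = 3.87 m.

3.87 m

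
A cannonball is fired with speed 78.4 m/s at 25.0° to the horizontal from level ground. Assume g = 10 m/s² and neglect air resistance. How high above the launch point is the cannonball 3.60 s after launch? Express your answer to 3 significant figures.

v_y0 = 78.4 sin 25.0° = 33.13 m/s.
y(t) = v_y0 t − ½ g t² = 33.13×3.60 − 5.000×3.60² = 54.5 m.

54.5 m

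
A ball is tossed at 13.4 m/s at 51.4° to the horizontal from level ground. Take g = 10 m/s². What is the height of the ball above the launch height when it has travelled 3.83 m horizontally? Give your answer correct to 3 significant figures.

3.75 m

v_x = 13.4 cos 51.4° = 8.360 m/s, v_y0 = 13.4 sin 51.4° = 10.47 m/s.
Time to reach x = 3.83 m: t = x / v_x = 3.83 / 8.360 = 0.4581 s.
y = v_y0 t − ½ g t² = 10.47×0.4581 − 5.000×0.4581² = 3.75 m.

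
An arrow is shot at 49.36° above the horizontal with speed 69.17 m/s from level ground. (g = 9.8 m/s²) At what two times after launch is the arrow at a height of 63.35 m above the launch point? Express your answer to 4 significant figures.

v_y0 = 69.17 sin 49.36° = 52.487 m/s.
Set y = v_y0 t − ½ g t² = 63.35: 4.900 t² − 52.487 t + 63.35 = 0.
t = [52.487 ± √(2754.9 − 1241.7)] / 9.8 = (52.487 ± 38.900) / 9.8, giving t = 1.386 s or t = 9.325 s.
So the arrow is at 63.35 m at t = 1.386 s (rising) and t = 9.325 s (falling).

1.386 s and 9.325 s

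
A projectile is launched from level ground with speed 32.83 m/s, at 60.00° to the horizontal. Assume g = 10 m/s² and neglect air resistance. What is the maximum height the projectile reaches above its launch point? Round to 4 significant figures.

40.42 m

Vertical component of launch velocity: v_y = 32.83 sin 60.00° = 28.432 m/s.
At the highest point the vertical velocity is zero, so v_y² = 2 g h_max.
h_max = (28.432)² / (2 × 10) = 808.38 / 20.00 = 40.42 m.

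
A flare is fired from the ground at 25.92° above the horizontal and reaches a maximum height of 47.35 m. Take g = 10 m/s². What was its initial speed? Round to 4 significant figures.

At maximum height v_y = 0, so (v₀ sin θ)² = 2 g H.
v₀ sin 25.92° = √(2 × 10 × 47.35) = 30.773 m/s.
v₀ = 30.773 / sin 25.92° = 30.773 / 0.4371 = 70.40 m/s.

70.40 m/s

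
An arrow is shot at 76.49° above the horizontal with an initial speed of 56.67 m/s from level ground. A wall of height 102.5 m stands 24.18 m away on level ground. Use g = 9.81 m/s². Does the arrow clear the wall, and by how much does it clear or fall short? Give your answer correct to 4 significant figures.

v_x = 56.67 cos 76.49° = 13.239 m/s; v_y0 = 56.67 sin 76.49° = 55.102 m/s.
Time to reach the wall: t = 24.18 / 13.239 = 1.8264 s.
Height at that point: y = 55.102×1.8264 − 4.905×1.8264² = 84.277 m.
That is 102.5 − 84.277 = 18.22 m below the top of the wall, so the arrow does not clear it.

No — it falls 18.22 m short of clearing the wall.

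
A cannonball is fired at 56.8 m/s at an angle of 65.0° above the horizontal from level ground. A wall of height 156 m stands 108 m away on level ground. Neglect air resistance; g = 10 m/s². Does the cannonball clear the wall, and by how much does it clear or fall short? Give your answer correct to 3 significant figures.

v_x = 56.8 cos 65.0° = 24.00 m/s; v_y0 = 56.8 sin 65.0° = 51.48 m/s.
Time to reach the wall: t = 108 / 24.00 = 4.500 s.
Height at that point: y = 51.48×4.500 − 5.000×4.500² = 130.4 m.
That is 156 − 130.4 = 25.6 m below the top of the wall, so the cannonball does not clear it.

No — it falls 25.6 m short of clearing the wall.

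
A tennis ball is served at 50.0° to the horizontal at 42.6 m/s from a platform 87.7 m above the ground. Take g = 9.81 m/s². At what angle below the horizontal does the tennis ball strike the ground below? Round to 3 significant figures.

v_x = 42.6 cos 50.0° = 27.38 m/s.
At impact |v_y| = √(v_y0² + 2 g h) = √(32.63² + 2×9.81×87.7) = 52.78 m/s.
Angle below horizontal = arctan(|v_y| / v_x) = arctan(52.78 / 27.38) = 62.6°.

62.6°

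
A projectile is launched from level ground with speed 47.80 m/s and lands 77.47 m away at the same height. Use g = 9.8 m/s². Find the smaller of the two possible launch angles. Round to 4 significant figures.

Level-ground range: R = v₀² sin(2θ)/g ⇒ sin 2θ = R g / v₀² = 77.47×9.8/47.80² = 0.3323.
2θ = arcsin(0.3323) = 19.408° or 180° − 19.408° = 160.592°.
So θ = 9.704° or θ = 80.30°.

9.704°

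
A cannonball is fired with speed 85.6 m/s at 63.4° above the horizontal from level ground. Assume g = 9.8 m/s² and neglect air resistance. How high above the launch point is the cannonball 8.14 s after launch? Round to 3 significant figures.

v_y0 = 85.6 sin 63.4° = 76.54 m/s.
y(t) = v_y0 t − ½ g t² = 76.54×8.14 − 4.900×8.14² = 298 m.

298 m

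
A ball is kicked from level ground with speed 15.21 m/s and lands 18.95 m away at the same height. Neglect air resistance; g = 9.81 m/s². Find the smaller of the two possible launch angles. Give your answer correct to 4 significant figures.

Level-ground range: R = v₀² sin(2θ)/g ⇒ sin 2θ = R g / v₀² = 18.95×9.81/15.21² = 0.8036.
2θ = arcsin(0.8036) = 53.475° or 180° − 53.475° = 126.525°.
So θ = 26.74° or θ = 63.26°.

26.74°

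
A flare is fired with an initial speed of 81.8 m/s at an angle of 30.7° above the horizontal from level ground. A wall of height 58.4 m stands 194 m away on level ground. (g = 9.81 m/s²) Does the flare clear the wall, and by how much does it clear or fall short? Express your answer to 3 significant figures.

Yes — it clears the wall by 19.5 m.

v_x = 81.8 cos 30.7° = 70.34 m/s; v_y0 = 81.8 sin 30.7° = 41.76 m/s.
Time to reach the wall: t = 194 / 70.34 = 2.758 s.
Height at that point: y = 41.76×2.758 − 4.905×2.758² = 77.86 m.
That is 77.86 − 58.4 = 19.5 m above the top of the wall, so the flare clears it.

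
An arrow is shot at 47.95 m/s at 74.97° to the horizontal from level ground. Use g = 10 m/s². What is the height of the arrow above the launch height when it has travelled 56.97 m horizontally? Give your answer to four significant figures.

v_x = 47.95 cos 74.97° = 12.435 m/s, v_y0 = 47.95 sin 74.97° = 46.310 m/s.
Time to reach x = 56.97 m: t = x / v_x = 56.97 / 12.435 = 4.5814 s.
y = v_y0 t − ½ g t² = 46.310×4.5814 − 5.000×4.5814² = 107.2 m.

107.2 m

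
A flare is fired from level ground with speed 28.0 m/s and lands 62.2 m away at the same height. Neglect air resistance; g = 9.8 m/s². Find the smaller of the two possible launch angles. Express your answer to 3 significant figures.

Level-ground range: R = v₀² sin(2θ)/g ⇒ sin 2θ = R g / v₀² = 62.2×9.8/28.0² = 0.7775.
2θ = arcsin(0.7775) = 51.03° or 180° − 51.03° = 128.97°.
So θ = 25.5° or θ = 64.5°.

25.5°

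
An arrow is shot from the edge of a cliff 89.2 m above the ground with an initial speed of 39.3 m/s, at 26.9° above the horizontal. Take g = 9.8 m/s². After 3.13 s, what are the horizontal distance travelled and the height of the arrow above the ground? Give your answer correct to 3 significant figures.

x = 110 m, y = 96.8 m

v_x = 39.3 cos 26.9° = 35.05 m/s; v_y0 = 39.3 sin 26.9° = 17.78 m/s.
x = v_x t = 35.05 × 3.13 = 110 m.
y = 89.2 + v_y0 t − ½ g t² = 96.8 m.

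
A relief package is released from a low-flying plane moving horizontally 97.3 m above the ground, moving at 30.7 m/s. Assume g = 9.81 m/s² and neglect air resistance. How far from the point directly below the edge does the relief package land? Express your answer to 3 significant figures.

Initial vertical velocity is zero, so the fall time comes from h = ½ g t²: t = √(2 × 97.3 / 9.81) = 4.454 s.
Horizontal motion is uniform at 30.7 m/s, so x = 30.7 × 4.454 = 137 m.

137 m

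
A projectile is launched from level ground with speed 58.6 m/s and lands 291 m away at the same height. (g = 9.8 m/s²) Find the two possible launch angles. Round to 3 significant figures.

28.1° and 61.9°

Level-ground range: R = v₀² sin(2θ)/g ⇒ sin 2θ = R g / v₀² = 291×9.8/58.6² = 0.8305.
2θ = arcsin(0.8305) = 56.15° or 180° − 56.15° = 123.85°.
So θ = 28.1° or θ = 61.9°.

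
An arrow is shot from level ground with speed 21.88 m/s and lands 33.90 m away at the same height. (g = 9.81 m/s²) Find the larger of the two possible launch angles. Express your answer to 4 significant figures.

68.00°

Level-ground range: R = v₀² sin(2θ)/g ⇒ sin 2θ = R g / v₀² = 33.90×9.81/21.88² = 0.6947.
2θ = arcsin(0.6947) = 44.003° or 180° − 44.003° = 135.997°.
So θ = 22.00° or θ = 68.00°.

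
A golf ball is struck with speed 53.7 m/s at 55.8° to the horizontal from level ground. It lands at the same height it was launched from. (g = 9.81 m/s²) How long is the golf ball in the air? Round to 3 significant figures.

Vertical component: v_y = 53.7 sin 55.8° = 44.41 m/s.
For a projectile landing at launch height, time of flight is t = 2 v_y / g = 2 × 44.41 / 9.81 = 9.05 s.

9.05 s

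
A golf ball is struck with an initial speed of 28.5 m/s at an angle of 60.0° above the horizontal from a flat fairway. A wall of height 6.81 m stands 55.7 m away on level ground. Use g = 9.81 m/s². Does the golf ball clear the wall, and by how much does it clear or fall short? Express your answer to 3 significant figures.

Yes — it clears the wall by 14.7 m.

v_x = 28.5 cos 60.0° = 14.25 m/s; v_y0 = 28.5 sin 60.0° = 24.68 m/s.
Time to reach the wall: t = 55.7 / 14.25 = 3.909 s.
Height at that point: y = 24.68×3.909 − 4.905×3.909² = 21.52 m.
That is 21.52 − 6.81 = 14.7 m above the top of the wall, so the golf ball clears it.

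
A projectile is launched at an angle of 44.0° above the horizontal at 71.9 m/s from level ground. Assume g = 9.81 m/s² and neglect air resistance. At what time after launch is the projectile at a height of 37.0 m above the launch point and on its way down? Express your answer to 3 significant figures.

9.38 s

v_y0 = 71.9 sin 44.0° = 49.95 m/s.
Set y = v_y0 t − ½ g t² = 37.0: 4.905 t² − 49.95 t + 37.0 = 0.
t = [49.95 ± √(2495 − 725.9)] / 9.81 = (49.95 ± 42.06) / 9.81, giving t = 0.804 s or t = 9.38 s.
On the way down corresponds to the larger root: t = 9.38 s.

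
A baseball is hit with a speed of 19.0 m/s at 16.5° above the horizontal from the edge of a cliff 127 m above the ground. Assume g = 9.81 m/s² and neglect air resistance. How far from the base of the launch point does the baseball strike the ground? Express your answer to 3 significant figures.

Components: v_x = 19.0 cos 16.5° = 18.22 m/s, v_y = 19.0 sin 16.5° = 5.396 m/s.
Vertical: 0 = 127 + 5.396 t − ½(9.81) t² ⇒ 4.905 t² − 5.396 t − 127 = 0.
t = [5.396 + √(29.12 + 2492)] / 9.810 = 5.668 s.
Horizontal: R = v_x · t = 18.22 × 5.668 = 103 m.

103 m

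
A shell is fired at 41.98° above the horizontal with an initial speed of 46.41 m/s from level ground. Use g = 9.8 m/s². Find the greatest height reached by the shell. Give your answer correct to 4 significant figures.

49.16 m

Vertical component of launch velocity: v_y = 46.41 sin 41.98° = 31.042 m/s.
At the highest point the vertical velocity is zero, so v_y² = 2 g h_max.
h_max = (31.042)² / (2 × 9.8) = 963.61 / 19.60 = 49.16 m.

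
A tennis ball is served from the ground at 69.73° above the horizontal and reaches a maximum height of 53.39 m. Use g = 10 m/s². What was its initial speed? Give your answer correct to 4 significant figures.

34.83 m/s

At maximum height v_y = 0, so (v₀ sin θ)² = 2 g H.
v₀ sin 69.73° = √(2 × 10 × 53.39) = 32.677 m/s.
v₀ = 32.677 / sin 69.73° = 32.677 / 0.9381 = 34.83 m/s.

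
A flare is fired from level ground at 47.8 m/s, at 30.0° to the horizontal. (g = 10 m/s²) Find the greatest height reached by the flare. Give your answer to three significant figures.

Vertical component of launch velocity: v_y = 47.8 sin 30.0° = 23.90 m/s.
At the highest point the vertical velocity is zero, so v_y² = 2 g h_max.
h_max = (23.90)² / (2 × 10) = 571.2 / 20.00 = 28.6 m.

28.6 m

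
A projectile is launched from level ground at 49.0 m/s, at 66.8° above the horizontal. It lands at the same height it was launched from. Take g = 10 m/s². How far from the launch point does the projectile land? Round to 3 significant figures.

For level ground, R = v₀² sin(2θ) / g.
sin(2 × 66.8°) = sin 133.6° = 0.7242.
R = (49.0)² × 0.7242 / 10 = 174 m.

174 m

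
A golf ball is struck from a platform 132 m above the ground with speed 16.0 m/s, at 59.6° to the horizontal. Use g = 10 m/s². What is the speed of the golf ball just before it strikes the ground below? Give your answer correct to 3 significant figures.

v_x = 16.0 cos 59.6° = 8.097 m/s is unchanged throughout.
For the vertical component, v_y² = v_y0² + 2 g h = (13.80)² + 2×10×132 = 2830, so |v_y| = 53.20 m/s.
Impact speed = √(v_x² + v_y²) = √(65.56 + 2830) = 53.8 m/s.

53.8 m/s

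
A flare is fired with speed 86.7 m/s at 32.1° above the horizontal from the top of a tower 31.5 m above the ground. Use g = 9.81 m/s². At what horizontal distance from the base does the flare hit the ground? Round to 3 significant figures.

Components: v_x = 86.7 cos 32.1° = 73.45 m/s, v_y = 86.7 sin 32.1° = 46.07 m/s.
Vertical: 0 = 31.5 + 46.07 t − ½(9.81) t² ⇒ 4.905 t² − 46.07 t − 31.5 = 0.
t = [46.07 + √(2122 + 618.0)] / 9.810 = 10.03 s.
Horizontal: R = v_x · t = 73.45 × 10.03 = 737 m.

737 m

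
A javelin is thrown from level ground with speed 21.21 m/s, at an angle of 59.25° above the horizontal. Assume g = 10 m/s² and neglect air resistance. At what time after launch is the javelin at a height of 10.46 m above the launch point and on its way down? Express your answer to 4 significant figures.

v_y0 = 21.21 sin 59.25° = 18.228 m/s.
Set y = v_y0 t − ½ g t² = 10.46: 5.000 t² − 18.228 t + 10.46 = 0.
t = [18.228 ± √(332.26 − 209.20)] / 10 = (18.228 ± 11.093) / 10, giving t = 0.7135 s or t = 2.932 s.
On the way down corresponds to the larger root: t = 2.932 s.

2.932 s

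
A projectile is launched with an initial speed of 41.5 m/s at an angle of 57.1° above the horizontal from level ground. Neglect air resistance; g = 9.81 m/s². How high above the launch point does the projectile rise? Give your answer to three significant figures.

61.9 m

Vertical component of launch velocity: v_y = 41.5 sin 57.1° = 34.84 m/s.
At the highest point the vertical velocity is zero, so v_y² = 2 g h_max.
h_max = (34.84)² / (2 × 9.81) = 1214 / 19.62 = 61.9 m.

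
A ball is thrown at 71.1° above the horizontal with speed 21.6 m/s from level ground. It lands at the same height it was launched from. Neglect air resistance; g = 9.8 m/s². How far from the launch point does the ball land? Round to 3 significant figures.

For level ground, R = v₀² sin(2θ) / g.
sin(2 × 71.1°) = sin 142.2° = 0.6129.
R = (21.6)² × 0.6129 / 9.8 = 29.2 m.

29.2 m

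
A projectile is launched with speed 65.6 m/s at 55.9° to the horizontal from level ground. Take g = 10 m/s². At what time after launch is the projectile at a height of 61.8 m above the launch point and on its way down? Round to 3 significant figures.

v_y0 = 65.6 sin 55.9° = 54.32 m/s.
Set y = v_y0 t − ½ g t² = 61.8: 5.000 t² − 54.32 t + 61.8 = 0.
t = [54.32 ± √(2951 − 1236)] / 10 = (54.32 ± 41.41) / 10, giving t = 1.29 s or t = 9.57 s.
On the way down corresponds to the larger root: t = 9.57 s.

9.57 s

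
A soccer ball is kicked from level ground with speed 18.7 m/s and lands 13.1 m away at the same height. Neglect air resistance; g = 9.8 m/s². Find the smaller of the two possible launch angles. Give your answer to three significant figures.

10.8°

Level-ground range: R = v₀² sin(2θ)/g ⇒ sin 2θ = R g / v₀² = 13.1×9.8/18.7² = 0.3671.
2θ = arcsin(0.3671) = 21.54° or 180° − 21.54° = 158.46°.
So θ = 10.8° or θ = 79.2°.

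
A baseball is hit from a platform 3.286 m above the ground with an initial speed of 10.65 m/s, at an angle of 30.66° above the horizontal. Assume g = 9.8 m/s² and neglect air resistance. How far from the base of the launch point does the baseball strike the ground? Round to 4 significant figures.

Components: v_x = 10.65 cos 30.66° = 9.1612 m/s, v_y = 10.65 sin 30.66° = 5.4309 m/s.
Vertical: 0 = 3.286 + 5.4309 t − ½(9.8) t² ⇒ 4.900 t² − 5.4309 t − 3.286 = 0.
t = [5.4309 + √(29.495 + 64.406)] / 9.800 = 1.5430 s.
Horizontal: R = v_x · t = 9.1612 × 1.5430 = 14.14 m.

14.14 m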